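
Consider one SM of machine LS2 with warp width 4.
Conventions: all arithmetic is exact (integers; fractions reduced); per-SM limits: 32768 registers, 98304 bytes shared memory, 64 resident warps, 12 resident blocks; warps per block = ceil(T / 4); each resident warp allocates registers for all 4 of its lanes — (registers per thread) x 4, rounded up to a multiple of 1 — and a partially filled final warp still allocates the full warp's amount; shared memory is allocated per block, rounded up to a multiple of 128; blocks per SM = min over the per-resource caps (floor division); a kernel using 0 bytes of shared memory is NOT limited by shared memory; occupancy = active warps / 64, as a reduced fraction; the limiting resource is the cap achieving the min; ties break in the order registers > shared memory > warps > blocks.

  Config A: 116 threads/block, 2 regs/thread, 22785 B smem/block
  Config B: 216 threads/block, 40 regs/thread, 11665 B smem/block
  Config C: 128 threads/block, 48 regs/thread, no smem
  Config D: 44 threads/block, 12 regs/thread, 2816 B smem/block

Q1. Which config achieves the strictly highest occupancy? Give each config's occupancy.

occupancies: A 29/32, B 27/32, C 1, D 55/64

Answer: C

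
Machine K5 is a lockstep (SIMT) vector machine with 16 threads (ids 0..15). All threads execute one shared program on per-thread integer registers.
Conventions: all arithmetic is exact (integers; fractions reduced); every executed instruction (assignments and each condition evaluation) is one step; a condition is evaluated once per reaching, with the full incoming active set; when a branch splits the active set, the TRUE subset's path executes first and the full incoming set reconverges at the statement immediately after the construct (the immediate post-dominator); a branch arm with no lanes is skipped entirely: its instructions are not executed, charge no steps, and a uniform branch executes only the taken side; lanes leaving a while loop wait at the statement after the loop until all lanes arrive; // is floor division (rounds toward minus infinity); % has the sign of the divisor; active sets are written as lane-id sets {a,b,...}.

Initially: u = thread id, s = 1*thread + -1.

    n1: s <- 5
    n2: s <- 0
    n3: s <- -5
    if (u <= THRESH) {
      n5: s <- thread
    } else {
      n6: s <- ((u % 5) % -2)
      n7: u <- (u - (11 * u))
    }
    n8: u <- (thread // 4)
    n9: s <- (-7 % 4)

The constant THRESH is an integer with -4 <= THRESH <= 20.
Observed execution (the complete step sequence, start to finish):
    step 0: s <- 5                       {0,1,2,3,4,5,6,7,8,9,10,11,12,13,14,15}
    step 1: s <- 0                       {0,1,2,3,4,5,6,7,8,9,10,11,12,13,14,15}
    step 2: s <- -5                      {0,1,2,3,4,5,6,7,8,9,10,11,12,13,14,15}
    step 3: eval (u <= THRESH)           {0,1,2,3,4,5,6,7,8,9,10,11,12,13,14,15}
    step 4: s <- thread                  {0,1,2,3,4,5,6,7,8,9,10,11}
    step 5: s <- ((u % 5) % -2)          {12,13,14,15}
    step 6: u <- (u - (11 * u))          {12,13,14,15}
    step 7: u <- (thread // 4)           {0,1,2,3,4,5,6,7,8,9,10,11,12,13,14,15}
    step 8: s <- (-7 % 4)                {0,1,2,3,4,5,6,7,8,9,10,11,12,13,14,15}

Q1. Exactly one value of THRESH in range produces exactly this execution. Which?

Answer: THRESH = 11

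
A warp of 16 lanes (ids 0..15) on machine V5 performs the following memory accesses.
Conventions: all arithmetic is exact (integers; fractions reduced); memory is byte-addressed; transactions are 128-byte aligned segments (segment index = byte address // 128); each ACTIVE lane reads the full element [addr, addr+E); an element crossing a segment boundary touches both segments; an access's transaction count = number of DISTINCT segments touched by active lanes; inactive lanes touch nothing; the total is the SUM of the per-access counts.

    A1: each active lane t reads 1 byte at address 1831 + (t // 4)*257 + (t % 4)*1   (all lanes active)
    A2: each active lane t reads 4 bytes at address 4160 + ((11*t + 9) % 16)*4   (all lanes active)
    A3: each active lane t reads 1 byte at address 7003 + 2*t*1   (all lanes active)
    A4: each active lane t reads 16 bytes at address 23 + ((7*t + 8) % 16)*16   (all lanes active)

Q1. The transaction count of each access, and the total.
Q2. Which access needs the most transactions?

A1: 4 transactions
A2: 1 transaction
A3: 1 transaction
A4: 3 transactions

Answer: 4,1,1,3; total 9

Answer: A1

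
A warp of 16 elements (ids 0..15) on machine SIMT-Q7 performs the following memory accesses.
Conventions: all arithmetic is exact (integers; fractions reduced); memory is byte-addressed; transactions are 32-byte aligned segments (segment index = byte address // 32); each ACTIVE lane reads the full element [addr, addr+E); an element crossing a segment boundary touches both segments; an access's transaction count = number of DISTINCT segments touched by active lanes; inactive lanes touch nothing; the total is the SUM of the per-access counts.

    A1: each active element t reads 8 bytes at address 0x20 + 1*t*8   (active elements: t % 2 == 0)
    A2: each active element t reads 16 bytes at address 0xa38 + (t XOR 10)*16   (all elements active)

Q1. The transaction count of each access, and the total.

A1: 4 transactions
A2: 9 transactions

Answer: 4,9; total 13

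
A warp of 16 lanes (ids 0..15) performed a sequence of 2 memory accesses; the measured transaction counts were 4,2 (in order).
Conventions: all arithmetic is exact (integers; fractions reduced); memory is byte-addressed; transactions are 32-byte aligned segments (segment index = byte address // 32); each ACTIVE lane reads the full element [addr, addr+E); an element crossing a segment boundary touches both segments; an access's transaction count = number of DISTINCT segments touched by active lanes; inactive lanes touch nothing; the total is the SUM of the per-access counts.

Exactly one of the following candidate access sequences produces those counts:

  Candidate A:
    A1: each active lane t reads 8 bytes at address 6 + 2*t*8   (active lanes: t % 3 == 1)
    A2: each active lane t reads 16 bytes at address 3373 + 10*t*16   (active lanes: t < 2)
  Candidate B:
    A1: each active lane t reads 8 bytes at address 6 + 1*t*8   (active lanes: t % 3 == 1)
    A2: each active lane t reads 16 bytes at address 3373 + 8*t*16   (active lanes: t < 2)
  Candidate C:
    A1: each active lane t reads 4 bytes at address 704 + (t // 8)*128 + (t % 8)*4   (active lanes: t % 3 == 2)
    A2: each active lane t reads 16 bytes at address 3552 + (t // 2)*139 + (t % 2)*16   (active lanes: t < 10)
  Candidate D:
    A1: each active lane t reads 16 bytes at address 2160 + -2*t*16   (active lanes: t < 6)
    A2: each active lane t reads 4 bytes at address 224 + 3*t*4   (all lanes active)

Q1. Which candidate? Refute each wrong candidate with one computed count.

A: A1 gives 5 transactions, not 4
C: A1 gives 2 transactions, not 4
D: A1 gives 6 transactions, not 4
B: all counts match (4,2)

Answer: B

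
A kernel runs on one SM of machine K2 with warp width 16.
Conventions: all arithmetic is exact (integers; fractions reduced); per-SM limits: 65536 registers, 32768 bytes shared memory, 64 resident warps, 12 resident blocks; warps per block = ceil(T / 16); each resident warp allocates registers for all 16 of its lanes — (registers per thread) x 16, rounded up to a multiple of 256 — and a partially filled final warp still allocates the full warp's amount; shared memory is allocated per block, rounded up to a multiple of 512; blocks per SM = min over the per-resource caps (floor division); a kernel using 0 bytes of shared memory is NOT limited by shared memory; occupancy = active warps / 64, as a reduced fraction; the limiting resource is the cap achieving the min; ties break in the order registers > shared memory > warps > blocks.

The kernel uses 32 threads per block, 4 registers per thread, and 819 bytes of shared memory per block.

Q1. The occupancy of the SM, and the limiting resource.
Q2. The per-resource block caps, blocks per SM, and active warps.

Answer: occupancy 3/8, limited by blocks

registers: 128 blocks
shared memory: 32 blocks
warps: 32 blocks
blocks: 12 blocks

Answer: 12 blocks, 24 active warps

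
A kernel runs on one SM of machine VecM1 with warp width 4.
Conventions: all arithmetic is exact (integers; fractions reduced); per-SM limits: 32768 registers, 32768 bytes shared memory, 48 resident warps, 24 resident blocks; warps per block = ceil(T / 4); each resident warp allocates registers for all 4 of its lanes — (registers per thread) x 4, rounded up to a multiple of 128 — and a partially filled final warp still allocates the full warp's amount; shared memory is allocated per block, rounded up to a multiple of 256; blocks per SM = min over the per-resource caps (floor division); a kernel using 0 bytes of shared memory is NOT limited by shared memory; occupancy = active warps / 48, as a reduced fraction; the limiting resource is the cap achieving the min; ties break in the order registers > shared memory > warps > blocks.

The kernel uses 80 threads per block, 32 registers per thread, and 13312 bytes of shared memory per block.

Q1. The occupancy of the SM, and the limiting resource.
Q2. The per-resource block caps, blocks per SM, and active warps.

Answer: occupancy 5/6, limited by shared memory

registers: 12 blocks
shared memory: 2 blocks
warps: 2 blocks
blocks: 24 blocks

Answer: 2 blocks, 40 active warps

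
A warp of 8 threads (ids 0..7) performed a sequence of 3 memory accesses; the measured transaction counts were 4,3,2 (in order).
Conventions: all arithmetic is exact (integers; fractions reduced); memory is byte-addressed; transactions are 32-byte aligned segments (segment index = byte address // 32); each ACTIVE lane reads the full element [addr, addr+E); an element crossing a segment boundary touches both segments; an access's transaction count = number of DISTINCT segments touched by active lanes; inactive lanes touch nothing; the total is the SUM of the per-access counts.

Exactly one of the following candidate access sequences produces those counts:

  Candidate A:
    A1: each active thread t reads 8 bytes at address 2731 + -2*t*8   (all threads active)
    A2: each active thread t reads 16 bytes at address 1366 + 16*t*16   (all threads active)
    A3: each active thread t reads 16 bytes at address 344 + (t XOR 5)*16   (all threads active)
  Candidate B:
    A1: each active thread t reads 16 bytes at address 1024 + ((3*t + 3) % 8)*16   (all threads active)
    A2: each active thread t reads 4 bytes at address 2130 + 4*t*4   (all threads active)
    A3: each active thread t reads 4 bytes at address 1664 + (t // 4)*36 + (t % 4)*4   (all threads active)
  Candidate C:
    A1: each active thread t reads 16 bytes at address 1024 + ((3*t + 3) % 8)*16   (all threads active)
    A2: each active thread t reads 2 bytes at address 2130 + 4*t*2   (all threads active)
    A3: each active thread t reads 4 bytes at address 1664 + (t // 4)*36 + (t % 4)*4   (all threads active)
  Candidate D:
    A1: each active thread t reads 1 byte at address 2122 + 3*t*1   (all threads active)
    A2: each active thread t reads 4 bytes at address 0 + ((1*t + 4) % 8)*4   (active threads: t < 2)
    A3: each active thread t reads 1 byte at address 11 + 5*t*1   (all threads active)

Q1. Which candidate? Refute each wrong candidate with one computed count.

A: A1 gives 5 transactions, not 4
B: A2 gives 5 transactions, not 3
D: A1 gives 1 transaction, not 4
C: all counts match (4,3,2)

Answer: C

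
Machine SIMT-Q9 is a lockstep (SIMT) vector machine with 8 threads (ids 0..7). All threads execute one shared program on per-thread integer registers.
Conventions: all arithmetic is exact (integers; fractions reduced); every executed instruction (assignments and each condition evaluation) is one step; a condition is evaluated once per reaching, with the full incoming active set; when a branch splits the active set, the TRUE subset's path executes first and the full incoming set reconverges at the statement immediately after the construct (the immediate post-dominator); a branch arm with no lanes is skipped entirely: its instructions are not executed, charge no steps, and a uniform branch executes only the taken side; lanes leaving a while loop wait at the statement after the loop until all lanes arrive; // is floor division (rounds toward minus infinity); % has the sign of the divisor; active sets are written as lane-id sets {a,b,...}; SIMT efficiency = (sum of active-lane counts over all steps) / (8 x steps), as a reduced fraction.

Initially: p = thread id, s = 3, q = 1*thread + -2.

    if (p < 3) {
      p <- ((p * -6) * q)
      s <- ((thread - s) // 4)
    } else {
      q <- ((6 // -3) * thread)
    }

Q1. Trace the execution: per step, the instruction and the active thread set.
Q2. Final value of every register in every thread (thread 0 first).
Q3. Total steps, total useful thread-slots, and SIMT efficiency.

step 0: eval (p < 3)                 {0,1,2,3,4,5,6,7}
step 1: p <- ((p * -6) * q)          {0,1,2}
step 2: s <- ((thread - s) // 4)     {0,1,2}
step 3: q <- ((6 // -3) * thread)    {3,4,5,6,7}

Answer: 4 steps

p: 0,6,0,3,4,5,6,7
s: -1,-1,-1,3,3,3,3,3
q: -2,-1,0,-6,-8,-10,-12,-14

steps = 4; useful = 19; efficiency = 19/32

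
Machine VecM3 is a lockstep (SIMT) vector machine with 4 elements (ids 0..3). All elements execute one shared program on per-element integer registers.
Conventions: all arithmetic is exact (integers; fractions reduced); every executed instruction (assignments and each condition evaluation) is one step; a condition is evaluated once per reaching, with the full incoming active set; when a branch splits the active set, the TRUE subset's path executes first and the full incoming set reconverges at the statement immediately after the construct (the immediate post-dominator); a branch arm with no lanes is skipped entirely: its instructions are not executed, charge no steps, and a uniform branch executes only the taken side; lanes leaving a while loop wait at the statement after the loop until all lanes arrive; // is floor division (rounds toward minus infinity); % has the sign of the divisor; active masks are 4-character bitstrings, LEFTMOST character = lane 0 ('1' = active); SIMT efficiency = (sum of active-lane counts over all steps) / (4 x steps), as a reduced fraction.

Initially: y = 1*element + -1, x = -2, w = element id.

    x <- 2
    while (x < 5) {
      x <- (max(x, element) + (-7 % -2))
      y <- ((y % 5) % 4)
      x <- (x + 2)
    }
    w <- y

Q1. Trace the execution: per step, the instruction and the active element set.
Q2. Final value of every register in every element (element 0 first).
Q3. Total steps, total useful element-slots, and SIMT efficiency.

step 0: x <- 2                       1111
step 1: eval (x < 5)                 1111
step 2: x <- (max(x, element) + (-7 % -2)) 1111
step 3: y <- ((y % 5) % 4)           1111
step 4: x <- (x + 2)                 1111
step 5: eval (x < 5)                 1111
step 6: x <- (max(x, element) + (-7 % -2)) 1111
step 7: y <- ((y % 5) % 4)           1111
step 8: x <- (x + 2)                 1111
step 9: eval (x < 5)                 1111
step 10: x <- (max(x, element) + (-7 % -2)) 1110
step 11: y <- ((y % 5) % 4)           1110
step 12: x <- (x + 2)                 1110
step 13: eval (x < 5)                 1110
step 14: w <- y                       1111

Answer: 15 steps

y: 0,0,1,2
x: 5,5,5,5
w: 0,0,1,2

steps = 15; useful = 56; efficiency = 56/60 = 14/15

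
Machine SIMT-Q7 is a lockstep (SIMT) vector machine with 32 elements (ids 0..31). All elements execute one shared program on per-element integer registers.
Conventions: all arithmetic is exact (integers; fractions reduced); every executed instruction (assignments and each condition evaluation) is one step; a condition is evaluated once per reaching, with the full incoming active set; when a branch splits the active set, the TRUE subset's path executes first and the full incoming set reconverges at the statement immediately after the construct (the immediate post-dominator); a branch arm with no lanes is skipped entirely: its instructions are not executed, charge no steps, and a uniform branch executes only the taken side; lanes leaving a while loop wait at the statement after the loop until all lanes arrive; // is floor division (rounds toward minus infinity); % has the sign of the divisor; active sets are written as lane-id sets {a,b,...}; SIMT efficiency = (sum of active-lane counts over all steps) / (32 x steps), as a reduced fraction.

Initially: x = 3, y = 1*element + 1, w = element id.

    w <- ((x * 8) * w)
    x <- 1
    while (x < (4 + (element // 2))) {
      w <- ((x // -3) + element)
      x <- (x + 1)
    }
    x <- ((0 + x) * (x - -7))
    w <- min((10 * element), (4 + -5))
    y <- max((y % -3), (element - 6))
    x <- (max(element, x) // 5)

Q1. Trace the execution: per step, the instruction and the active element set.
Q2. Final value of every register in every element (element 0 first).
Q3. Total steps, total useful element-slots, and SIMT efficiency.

step 0: w <- ((x * 8) * w)           {0,1,2,3,4,5,6,7,8,9,10,11,12,13,14,15,16,17,18,19,20,21,22,23,24,25,26,27,28,29,30,31}
step 1: x <- 1                       {0,1,2,3,4,5,6,7,8,9,10,11,12,13,14,15,16,17,18,19,20,21,22,23,24,25,26,27,28,29,30,31}
step 2: eval (x < (4 + (element // 2))) {0,1,2,3,4,5,6,7,8,9,10,11,12,13,14,15,16,17,18,19,20,21,22,23,24,25,26,27,28,29,30,31}
step 3: w <- ((x // -3) + element)   {0,1,2,3,4,5,6,7,8,9,10,11,12,13,14,15,16,17,18,19,20,21,22,23,24,25,26,27,28,29,30,31}
step 4: x <- (x + 1)                 {0,1,2,3,4,5,6,7,8,9,10,11,12,13,14,15,16,17,18,19,20,21,22,23,24,25,26,27,28,29,30,31}
step 5: eval (x < (4 + (element // 2))) {0,1,2,3,4,5,6,7,8,9,10,11,12,13,14,15,16,17,18,19,20,21,22,23,24,25,26,27,28,29,30,31}
step 6: w <- ((x // -3) + element)   {0,1,2,3,4,5,6,7,8,9,10,11,12,13,14,15,16,17,18,19,20,21,22,23,24,25,26,27,28,29,30,31}
step 7: x <- (x + 1)                 {0,1,2,3,4,5,6,7,8,9,10,11,12,13,14,15,16,17,18,19,20,21,22,23,24,25,26,27,28,29,30,31}
step 8: eval (x < (4 + (element // 2))) {0,1,2,3,4,5,6,7,8,9,10,11,12,13,14,15,16,17,18,19,20,21,22,23,24,25,26,27,28,29,30,31}
step 9: w <- ((x // -3) + element)   {0,1,2,3,4,5,6,7,8,9,10,11,12,13,14,15,16,17,18,19,20,21,22,23,24,25,26,27,28,29,30,31}
step 10: x <- (x + 1)                 {0,1,2,3,4,5,6,7,8,9,10,11,12,13,14,15,16,17,18,19,20,21,22,23,24,25,26,27,28,29,30,31}
step 11: eval (x < (4 + (element // 2))) {0,1,2,3,4,5,6,7,8,9,10,11,12,13,14,15,16,17,18,19,20,21,22,23,24,25,26,27,28,29,30,31}
step 12: w <- ((x // -3) + element)   {2,3,4,5,6,7,8,9,10,11,12,13,14,15,16,17,18,19,20,21,22,23,24,25,26,27,28,29,30,31}
step 13: x <- (x + 1)                 {2,3,4,5,6,7,8,9,10,11,12,13,14,15,16,17,18,19,20,21,22,23,24,25,26,27,28,29,30,31}
step 14: eval (x < (4 + (element // 2))) {2,3,4,5,6,7,8,9,10,11,12,13,14,15,16,17,18,19,20,21,22,23,24,25,26,27,28,29,30,31}
step 15: w <- ((x // -3) + element)   {4,5,6,7,8,9,10,11,12,13,14,15,16,17,18,19,20,21,22,23,24,25,26,27,28,29,30,31}
step 16: x <- (x + 1)                 {4,5,6,7,8,9,10,11,12,13,14,15,16,17,18,19,20,21,22,23,24,25,26,27,28,29,30,31}
step 17: eval (x < (4 + (element // 2))) {4,5,6,7,8,9,10,11,12,13,14,15,16,17,18,19,20,21,22,23,24,25,26,27,28,29,30,31}
step 18: w <- ((x // -3) + element)   {6,7,8,9,10,11,12,13,14,15,16,17,18,19,20,21,22,23,24,25,26,27,28,29,30,31}
step 19: x <- (x + 1)                 {6,7,8,9,10,11,12,13,14,15,16,17,18,19,20,21,22,23,24,25,26,27,28,29,30,31}
step 20: eval (x < (4 + (element // 2))) {6,7,8,9,10,11,12,13,14,15,16,17,18,19,20,21,22,23,24,25,26,27,28,29,30,31}
step 21: w <- ((x // -3) + element)   {8,9,10,11,12,13,14,15,16,17,18,19,20,21,22,23,24,25,26,27,28,29,30,31}
step 22: x <- (x + 1)                 {8,9,10,11,12,13,14,15,16,17,18,19,20,21,22,23,24,25,26,27,28,29,30,31}
step 23: eval (x < (4 + (element // 2))) {8,9,10,11,12,13,14,15,16,17,18,19,20,21,22,23,24,25,26,27,28,29,30,31}
step 24: w <- ((x // -3) + element)   {10,11,12,13,14,15,16,17,18,19,20,21,22,23,24,25,26,27,28,29,30,31}
step 25: x <- (x + 1)                 {10,11,12,13,14,15,16,17,18,19,20,21,22,23,24,25,26,27,28,29,30,31}
step 26: eval (x < (4 + (element // 2))) {10,11,12,13,14,15,16,17,18,19,20,21,22,23,24,25,26,27,28,29,30,31}
step 27: w <- ((x // -3) + element)   {12,13,14,15,16,17,18,19,20,21,22,23,24,25,26,27,28,29,30,31}
step 28: x <- (x + 1)                 {12,13,14,15,16,17,18,19,20,21,22,23,24,25,26,27,28,29,30,31}
step 29: eval (x < (4 + (element // 2))) {12,13,14,15,16,17,18,19,20,21,22,23,24,25,26,27,28,29,30,31}
step 30: w <- ((x // -3) + element)   {14,15,16,17,18,19,20,21,22,23,24,25,26,27,28,29,30,31}
step 31: x <- (x + 1)                 {14,15,16,17,18,19,20,21,22,23,24,25,26,27,28,29,30,31}
step 32: eval (x < (4 + (element // 2))) {14,15,16,17,18,19,20,21,22,23,24,25,26,27,28,29,30,31}
step 33: w <- ((x // -3) + element)   {16,17,18,19,20,21,22,23,24,25,26,27,28,29,30,31}
step 34: x <- (x + 1)                 {16,17,18,19,20,21,22,23,24,25,26,27,28,29,30,31}
step 35: eval (x < (4 + (element // 2))) {16,17,18,19,20,21,22,23,24,25,26,27,28,29,30,31}
step 36: w <- ((x // -3) + element)   {18,19,20,21,22,23,24,25,26,27,28,29,30,31}
step 37: x <- (x + 1)                 {18,19,20,21,22,23,24,25,26,27,28,29,30,31}
step 38: eval (x < (4 + (element // 2))) {18,19,20,21,22,23,24,25,26,27,28,29,30,31}
step 39: w <- ((x // -3) + element)   {20,21,22,23,24,25,26,27,28,29,30,31}
step 40: x <- (x + 1)                 {20,21,22,23,24,25,26,27,28,29,30,31}
step 41: eval (x < (4 + (element // 2))) {20,21,22,23,24,25,26,27,28,29,30,31}
step 42: w <- ((x // -3) + element)   {22,23,24,25,26,27,28,29,30,31}
step 43: x <- (x + 1)                 {22,23,24,25,26,27,28,29,30,31}
step 44: eval (x < (4 + (element // 2))) {22,23,24,25,26,27,28,29,30,31}
step 45: w <- ((x // -3) + element)   {24,25,26,27,28,29,30,31}
step 46: x <- (x + 1)                 {24,25,26,27,28,29,30,31}
step 47: eval (x < (4 + (element // 2))) {24,25,26,27,28,29,30,31}
step 48: w <- ((x // -3) + element)   {26,27,28,29,30,31}
step 49: x <- (x + 1)                 {26,27,28,29,30,31}
step 50: eval (x < (4 + (element // 2))) {26,27,28,29,30,31}
step 51: w <- ((x // -3) + element)   {28,29,30,31}
step 52: x <- (x + 1)                 {28,29,30,31}
step 53: eval (x < (4 + (element // 2))) {28,29,30,31}
step 54: w <- ((x // -3) + element)   {30,31}
step 55: x <- (x + 1)                 {30,31}
step 56: eval (x < (4 + (element // 2))) {30,31}
step 57: x <- ((0 + x) * (x - -7))    {0,1,2,3,4,5,6,7,8,9,10,11,12,13,14,15,16,17,18,19,20,21,22,23,24,25,26,27,28,29,30,31}
step 58: w <- min((10 * element), (4 + -5)) {0,1,2,3,4,5,6,7,8,9,10,11,12,13,14,15,16,17,18,19,20,21,22,23,24,25,26,27,28,29,30,31}
step 59: y <- max((y % -3), (element - 6)) {0,1,2,3,4,5,6,7,8,9,10,11,12,13,14,15,16,17,18,19,20,21,22,23,24,25,26,27,28,29,30,31}
step 60: x <- (max(element, x) // 5)  {0,1,2,3,4,5,6,7,8,9,10,11,12,13,14,15,16,17,18,19,20,21,22,23,24,25,26,27,28,29,30,31}

Answer: 61 steps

x: 8,8,12,12,15,15,19,19,24,24,28,28,34,34,39,39,45,45,52,52,58,58,66,66,73,73,81,81,90,90,98,98
y: -2,-1,0,-2,-1,0,0,1,2,3,4,5,6,7,8,9,10,11,12,13,14,15,16,17,18,19,20,21,22,23,24,25
w: -1,-1,-1,-1,-1,-1,-1,-1,-1,-1,-1,-1,-1,-1,-1,-1,-1,-1,-1,-1,-1,-1,-1,-1,-1,-1,-1,-1,-1,-1,-1,-1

steps = 61; useful = 1232; efficiency = 1232/1952 = 77/122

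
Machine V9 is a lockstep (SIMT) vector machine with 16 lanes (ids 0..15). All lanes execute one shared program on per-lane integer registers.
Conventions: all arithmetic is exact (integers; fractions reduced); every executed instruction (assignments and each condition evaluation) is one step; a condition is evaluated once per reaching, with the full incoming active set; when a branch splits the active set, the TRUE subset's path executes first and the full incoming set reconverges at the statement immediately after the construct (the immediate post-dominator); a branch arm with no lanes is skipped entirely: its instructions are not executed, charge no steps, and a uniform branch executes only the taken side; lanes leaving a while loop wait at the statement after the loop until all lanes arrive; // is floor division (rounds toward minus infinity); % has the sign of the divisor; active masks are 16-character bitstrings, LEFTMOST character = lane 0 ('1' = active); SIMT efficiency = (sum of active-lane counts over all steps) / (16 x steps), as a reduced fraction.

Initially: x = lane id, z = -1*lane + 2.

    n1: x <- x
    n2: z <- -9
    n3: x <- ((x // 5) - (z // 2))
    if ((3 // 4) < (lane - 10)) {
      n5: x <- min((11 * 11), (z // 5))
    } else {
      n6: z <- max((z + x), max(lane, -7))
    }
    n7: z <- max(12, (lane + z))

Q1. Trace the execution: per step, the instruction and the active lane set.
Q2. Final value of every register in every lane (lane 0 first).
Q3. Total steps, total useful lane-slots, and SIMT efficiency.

step 0: x <- x                       1111111111111111
step 1: z <- -9                      1111111111111111
step 2: x <- ((x // 5) - (z // 2))   1111111111111111
step 3: eval ((3 // 4) < (lane - 10)) 1111111111111111
step 4: x <- min((11 * 11), (z // 5)) 0000000000011111
step 5: z <- max((z + x), max(lane, -7)) 1111111111100000
step 6: z <- max(12, (lane + z))     1111111111111111

Answer: 7 steps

x: 5,5,5,5,5,6,6,6,6,6,7,-2,-2,-2,-2,-2
z: 12,12,12,12,12,12,12,14,16,18,20,12,12,12,12,12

steps = 7; useful = 96; efficiency = 96/112 = 6/7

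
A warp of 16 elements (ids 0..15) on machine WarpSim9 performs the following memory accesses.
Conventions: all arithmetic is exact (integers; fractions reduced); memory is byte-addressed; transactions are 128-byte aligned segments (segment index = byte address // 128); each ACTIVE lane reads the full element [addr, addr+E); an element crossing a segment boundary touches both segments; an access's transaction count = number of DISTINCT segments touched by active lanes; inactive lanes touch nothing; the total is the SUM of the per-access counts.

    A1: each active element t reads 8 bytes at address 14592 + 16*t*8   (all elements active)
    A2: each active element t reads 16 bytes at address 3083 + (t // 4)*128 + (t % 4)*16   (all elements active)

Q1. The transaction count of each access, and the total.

A1: 16 transactions
A2: 4 transactions

Answer: 16,4; total 20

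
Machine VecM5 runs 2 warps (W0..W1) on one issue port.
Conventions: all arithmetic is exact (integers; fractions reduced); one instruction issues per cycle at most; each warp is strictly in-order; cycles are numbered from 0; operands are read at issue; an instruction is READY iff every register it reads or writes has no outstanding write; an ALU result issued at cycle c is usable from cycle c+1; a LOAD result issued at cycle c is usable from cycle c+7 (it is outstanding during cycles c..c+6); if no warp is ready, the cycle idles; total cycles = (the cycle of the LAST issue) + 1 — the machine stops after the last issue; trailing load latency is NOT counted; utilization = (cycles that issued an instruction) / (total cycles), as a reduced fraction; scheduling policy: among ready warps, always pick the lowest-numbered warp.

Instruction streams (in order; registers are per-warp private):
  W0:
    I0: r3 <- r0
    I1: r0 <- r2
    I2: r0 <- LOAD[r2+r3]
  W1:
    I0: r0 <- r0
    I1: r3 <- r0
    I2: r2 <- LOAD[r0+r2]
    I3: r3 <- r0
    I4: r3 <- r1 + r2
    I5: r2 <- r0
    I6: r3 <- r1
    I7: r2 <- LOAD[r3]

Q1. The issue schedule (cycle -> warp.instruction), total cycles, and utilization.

cycle 0: W0.I0
cycle 1: W0.I1
cycle 2: W0.I2
cycle 3: W1.I0
cycle 4: W1.I1
cycle 5: W1.I2
cycle 6: W1.I3
cycle 7: idle
cycle 8: idle
cycle 9: idle
cycle 10: idle
cycle 11: idle
cycle 12: W1.I4
cycle 13: W1.I5
cycle 14: W1.I6
cycle 15: W1.I7

Answer: 16 cycles, utilization 11/16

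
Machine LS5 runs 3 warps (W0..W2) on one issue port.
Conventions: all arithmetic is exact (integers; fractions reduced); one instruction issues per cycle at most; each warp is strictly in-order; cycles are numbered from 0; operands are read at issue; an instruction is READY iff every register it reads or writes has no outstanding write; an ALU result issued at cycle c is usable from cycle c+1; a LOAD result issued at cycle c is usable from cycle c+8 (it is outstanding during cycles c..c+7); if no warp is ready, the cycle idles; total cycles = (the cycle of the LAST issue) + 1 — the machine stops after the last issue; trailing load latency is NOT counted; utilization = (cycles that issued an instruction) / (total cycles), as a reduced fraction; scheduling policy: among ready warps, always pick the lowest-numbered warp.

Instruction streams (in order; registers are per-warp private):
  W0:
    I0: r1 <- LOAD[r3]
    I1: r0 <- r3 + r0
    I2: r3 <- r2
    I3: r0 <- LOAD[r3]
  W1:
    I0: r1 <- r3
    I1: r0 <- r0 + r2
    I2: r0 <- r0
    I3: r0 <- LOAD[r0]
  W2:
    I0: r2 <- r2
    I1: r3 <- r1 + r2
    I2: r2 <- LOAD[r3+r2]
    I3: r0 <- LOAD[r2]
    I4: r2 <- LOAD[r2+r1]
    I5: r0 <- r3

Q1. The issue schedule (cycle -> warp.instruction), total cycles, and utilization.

cycle 0: W0.I0
cycle 1: W0.I1
cycle 2: W0.I2
cycle 3: W0.I3
cycle 4: W1.I0
cycle 5: W1.I1
cycle 6: W1.I2
cycle 7: W1.I3
cycle 8: W2.I0
cycle 9: W2.I1
cycle 10: W2.I2
cycle 11: idle
cycle 12: idle
cycle 13: idle
cycle 14: idle
cycle 15: idle
cycle 16: idle
cycle 17: idle
cycle 18: W2.I3
cycle 19: W2.I4
cycle 20: idle
cycle 21: idle
cycle 22: idle
cycle 23: idle
cycle 24: idle
cycle 25: idle
cycle 26: W2.I5

Answer: 27 cycles, utilization 14/27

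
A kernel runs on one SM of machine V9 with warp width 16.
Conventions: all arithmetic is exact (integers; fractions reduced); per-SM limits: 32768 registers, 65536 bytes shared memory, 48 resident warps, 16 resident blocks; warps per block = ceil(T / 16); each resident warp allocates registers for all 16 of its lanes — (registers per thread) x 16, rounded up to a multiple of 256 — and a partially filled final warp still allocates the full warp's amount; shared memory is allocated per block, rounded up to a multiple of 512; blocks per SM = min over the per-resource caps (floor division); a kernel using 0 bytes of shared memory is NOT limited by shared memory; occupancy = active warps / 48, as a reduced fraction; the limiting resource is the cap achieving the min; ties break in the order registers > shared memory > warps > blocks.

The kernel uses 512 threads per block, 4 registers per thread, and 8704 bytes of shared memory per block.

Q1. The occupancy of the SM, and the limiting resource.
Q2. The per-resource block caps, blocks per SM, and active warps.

Answer: occupancy 2/3, limited by warps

registers: 4 blocks
shared memory: 7 blocks
warps: 1 block
blocks: 16 blocks

Answer: 1 block, 32 active warps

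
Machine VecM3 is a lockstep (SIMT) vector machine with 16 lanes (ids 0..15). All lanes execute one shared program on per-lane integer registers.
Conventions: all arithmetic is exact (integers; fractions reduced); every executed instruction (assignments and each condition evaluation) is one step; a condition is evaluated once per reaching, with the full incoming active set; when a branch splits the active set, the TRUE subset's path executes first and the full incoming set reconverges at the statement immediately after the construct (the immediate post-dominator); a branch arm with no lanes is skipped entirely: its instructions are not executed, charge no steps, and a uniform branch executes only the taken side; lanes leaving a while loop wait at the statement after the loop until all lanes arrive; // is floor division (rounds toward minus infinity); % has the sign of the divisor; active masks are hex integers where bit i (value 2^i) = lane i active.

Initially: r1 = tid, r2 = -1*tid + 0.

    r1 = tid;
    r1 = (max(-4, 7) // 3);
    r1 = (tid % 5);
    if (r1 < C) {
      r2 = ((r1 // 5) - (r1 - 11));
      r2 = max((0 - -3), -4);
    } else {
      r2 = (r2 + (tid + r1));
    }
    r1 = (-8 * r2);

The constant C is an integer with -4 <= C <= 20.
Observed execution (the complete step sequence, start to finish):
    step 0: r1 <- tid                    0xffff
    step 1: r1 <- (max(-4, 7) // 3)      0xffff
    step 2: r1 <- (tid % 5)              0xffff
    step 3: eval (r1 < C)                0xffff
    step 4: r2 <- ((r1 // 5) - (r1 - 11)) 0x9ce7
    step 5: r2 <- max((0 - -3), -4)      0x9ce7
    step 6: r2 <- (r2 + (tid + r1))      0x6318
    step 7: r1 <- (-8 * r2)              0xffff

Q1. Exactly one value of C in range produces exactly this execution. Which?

Answer: C = 3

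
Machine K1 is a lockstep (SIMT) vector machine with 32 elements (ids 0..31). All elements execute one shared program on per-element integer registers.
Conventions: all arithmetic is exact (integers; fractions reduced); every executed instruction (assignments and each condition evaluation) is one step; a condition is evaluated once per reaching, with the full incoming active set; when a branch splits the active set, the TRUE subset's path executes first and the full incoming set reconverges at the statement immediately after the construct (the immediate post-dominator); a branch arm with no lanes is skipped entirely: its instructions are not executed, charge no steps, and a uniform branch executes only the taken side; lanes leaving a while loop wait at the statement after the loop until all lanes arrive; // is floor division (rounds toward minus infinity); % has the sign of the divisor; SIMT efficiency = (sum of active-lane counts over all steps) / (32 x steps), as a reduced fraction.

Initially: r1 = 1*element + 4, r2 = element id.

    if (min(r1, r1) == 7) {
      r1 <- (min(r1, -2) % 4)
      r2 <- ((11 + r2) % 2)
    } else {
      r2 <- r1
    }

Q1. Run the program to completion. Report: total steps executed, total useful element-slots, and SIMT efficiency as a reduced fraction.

Answer: 4 steps, 65 useful, 65/128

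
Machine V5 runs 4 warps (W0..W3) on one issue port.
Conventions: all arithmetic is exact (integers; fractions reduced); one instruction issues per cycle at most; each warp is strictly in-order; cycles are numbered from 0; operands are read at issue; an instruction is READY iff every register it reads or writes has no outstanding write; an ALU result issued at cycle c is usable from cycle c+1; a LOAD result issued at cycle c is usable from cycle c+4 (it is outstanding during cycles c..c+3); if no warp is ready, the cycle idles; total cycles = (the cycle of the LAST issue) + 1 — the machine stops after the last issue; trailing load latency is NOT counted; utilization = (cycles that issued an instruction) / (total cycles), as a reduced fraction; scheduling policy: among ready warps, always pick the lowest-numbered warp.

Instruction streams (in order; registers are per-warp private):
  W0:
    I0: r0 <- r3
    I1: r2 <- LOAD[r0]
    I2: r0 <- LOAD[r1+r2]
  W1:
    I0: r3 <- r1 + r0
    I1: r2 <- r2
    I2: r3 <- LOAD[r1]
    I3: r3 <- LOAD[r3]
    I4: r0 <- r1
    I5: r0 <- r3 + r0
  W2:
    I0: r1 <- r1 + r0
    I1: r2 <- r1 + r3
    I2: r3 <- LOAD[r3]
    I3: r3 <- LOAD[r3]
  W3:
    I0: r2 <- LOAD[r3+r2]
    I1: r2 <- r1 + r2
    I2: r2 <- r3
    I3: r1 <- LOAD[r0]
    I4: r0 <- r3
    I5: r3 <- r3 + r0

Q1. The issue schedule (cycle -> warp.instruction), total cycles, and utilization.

cycle 0: W0.I0
cycle 1: W0.I1
cycle 2: W1.I0
cycle 3: W1.I1
cycle 4: W1.I2
cycle 5: W0.I2
cycle 6: W2.I0
cycle 7: W2.I1
cycle 8: W1.I3
cycle 9: W1.I4
cycle 10: W2.I2
cycle 11: W3.I0
cycle 12: W1.I5
cycle 13: idle
cycle 14: W2.I3
cycle 15: W3.I1
cycle 16: W3.I2
cycle 17: W3.I3
cycle 18: W3.I4
cycle 19: W3.I5

Answer: 20 cycles, utilization 19/20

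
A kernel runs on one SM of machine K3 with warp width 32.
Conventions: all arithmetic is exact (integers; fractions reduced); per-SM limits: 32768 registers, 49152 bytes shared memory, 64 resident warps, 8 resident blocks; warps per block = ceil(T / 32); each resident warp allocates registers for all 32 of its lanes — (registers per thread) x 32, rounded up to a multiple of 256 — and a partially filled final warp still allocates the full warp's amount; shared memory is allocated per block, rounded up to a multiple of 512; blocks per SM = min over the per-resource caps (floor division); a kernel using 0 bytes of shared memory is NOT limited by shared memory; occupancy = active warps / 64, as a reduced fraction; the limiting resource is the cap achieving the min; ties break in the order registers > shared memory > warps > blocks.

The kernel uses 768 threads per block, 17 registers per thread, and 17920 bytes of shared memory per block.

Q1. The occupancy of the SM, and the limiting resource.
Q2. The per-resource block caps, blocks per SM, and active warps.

Answer: occupancy 3/8, limited by registers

registers: 1 block
shared memory: 2 blocks
warps: 2 blocks
blocks: 8 blocks

Answer: 1 block, 24 active warps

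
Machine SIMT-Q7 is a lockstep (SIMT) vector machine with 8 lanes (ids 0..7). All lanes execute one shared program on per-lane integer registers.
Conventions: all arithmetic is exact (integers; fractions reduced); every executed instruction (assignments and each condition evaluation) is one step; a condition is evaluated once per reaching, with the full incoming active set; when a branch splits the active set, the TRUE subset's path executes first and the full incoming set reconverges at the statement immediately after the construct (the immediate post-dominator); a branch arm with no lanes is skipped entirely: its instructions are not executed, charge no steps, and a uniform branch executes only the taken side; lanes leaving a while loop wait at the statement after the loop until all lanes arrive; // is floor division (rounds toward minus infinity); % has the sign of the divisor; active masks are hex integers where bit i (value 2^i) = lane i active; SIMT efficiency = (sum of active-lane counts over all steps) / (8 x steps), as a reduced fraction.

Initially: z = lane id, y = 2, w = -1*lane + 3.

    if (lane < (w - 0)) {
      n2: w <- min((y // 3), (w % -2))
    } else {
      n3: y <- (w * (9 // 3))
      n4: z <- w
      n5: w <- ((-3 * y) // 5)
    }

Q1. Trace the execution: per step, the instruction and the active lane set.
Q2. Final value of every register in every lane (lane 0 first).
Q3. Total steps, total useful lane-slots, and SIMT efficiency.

step 0: eval (lane < (w - 0))        0xff
step 1: w <- min((y // 3), (w % -2)) 0x03
step 2: y <- (w * (9 // 3))          0xfc
step 3: z <- w                       0xfc
step 4: w <- ((-3 * y) // 5)         0xfc

Answer: 5 steps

z: 0,1,1,0,-1,-2,-3,-4
y: 2,2,3,0,-3,-6,-9,-12
w: -1,0,-2,0,1,3,5,7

steps = 5; useful = 28; efficiency = 28/40 = 7/10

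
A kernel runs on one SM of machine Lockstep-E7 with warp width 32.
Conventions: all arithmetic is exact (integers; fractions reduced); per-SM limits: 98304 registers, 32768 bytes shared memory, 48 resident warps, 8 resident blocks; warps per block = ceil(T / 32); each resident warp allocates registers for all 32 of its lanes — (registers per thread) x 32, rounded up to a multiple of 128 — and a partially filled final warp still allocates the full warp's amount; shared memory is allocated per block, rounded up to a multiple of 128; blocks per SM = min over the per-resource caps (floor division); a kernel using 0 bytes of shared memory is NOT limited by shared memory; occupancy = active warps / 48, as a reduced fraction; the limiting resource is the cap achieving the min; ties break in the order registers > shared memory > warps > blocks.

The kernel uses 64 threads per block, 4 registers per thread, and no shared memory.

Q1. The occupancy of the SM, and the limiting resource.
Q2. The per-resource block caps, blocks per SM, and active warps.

Answer: occupancy 1/3, limited by blocks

registers: 384 blocks
shared memory: no limit (kernel uses none)
warps: 24 blocks
blocks: 8 blocks

Answer: 8 blocks, 16 active warps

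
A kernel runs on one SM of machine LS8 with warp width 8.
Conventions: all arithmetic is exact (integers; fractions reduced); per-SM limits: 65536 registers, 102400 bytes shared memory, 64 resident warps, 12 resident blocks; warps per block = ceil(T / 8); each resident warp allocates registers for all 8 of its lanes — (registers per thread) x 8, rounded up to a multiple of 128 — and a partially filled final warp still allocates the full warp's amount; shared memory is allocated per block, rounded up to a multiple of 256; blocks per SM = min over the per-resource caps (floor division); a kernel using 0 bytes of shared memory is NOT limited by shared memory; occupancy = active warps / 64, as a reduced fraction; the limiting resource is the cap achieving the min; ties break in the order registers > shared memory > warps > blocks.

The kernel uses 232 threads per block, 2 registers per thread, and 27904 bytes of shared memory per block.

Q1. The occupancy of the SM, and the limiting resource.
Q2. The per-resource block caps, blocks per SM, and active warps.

Answer: occupancy 29/32, limited by warps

registers: 17 blocks
shared memory: 3 blocks
warps: 2 blocks
blocks: 12 blocks

Answer: 2 blocks, 58 active warps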